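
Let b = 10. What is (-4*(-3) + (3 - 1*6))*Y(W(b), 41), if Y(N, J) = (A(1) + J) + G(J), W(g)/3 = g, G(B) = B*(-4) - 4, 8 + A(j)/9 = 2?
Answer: -1629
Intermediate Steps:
A(j) = -54 (A(j) = -72 + 9*2 = -72 + 18 = -54)
G(B) = -4 - 4*B (G(B) = -4*B - 4 = -4 - 4*B)
W(g) = 3*g
Y(N, J) = -58 - 3*J (Y(N, J) = (-54 + J) + (-4 - 4*J) = -58 - 3*J)
(-4*(-3) + (3 - 1*6))*Y(W(b), 41) = (-4*(-3) + (3 - 1*6))*(-58 - 3*41) = (12 + (3 - 6))*(-58 - 123) = (12 - 3)*(-181) = 9*(-181) = -1629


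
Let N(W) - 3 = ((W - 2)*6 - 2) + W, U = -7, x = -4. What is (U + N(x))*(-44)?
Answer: 2024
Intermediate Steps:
N(W) = -11 + 7*W (N(W) = 3 + (((W - 2)*6 - 2) + W) = 3 + (((-2 + W)*6 - 2) + W) = 3 + (((-12 + 6*W) - 2) + W) = 3 + ((-14 + 6*W) + W) = 3 + (-14 + 7*W) = -11 + 7*W)
(U + N(x))*(-44) = (-7 + (-11 + 7*(-4)))*(-44) = (-7 + (-11 - 28))*(-44) = (-7 - 39)*(-44) = -46*(-44) = 2024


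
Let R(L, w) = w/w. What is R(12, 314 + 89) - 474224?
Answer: -474223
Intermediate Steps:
R(L, w) = 1
R(12, 314 + 89) - 474224 = 1 - 474224 = -474223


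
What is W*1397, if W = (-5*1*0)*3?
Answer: 0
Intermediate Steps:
W = 0 (W = -5*0*3 = 0*3 = 0)
W*1397 = 0*1397 = 0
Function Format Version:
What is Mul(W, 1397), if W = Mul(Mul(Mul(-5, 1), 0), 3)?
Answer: 0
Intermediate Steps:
W = 0 (W = Mul(Mul(-5, 0), 3) = Mul(0, 3) = 0)
Mul(W, 1397) = Mul(0, 1397) = 0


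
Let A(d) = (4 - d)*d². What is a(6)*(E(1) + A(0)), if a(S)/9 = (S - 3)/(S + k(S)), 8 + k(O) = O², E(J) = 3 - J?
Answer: 27/17 ≈ 1.5882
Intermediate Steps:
A(d) = d²*(4 - d)
k(O) = -8 + O²
a(S) = 9*(-3 + S)/(-8 + S + S²) (a(S) = 9*((S - 3)/(S + (-8 + S²))) = 9*((-3 + S)/(-8 + S + S²)) = 9*(-3 + S)/(-8 + S + S²))
a(6)*(E(1) + A(0)) = (9*(-3 + 6)/(-8 + 6 + 6²))*((3 - 1*1) + 0²*(4 - 1*0)) = (9*3/(-8 + 6 + 36))*((3 - 1) + 0*(4 + 0)) = (9*3/34)*(2 + 0*4) = (9*(1/34)*3)*(2 + 0) = (27/34)*2 = 27/17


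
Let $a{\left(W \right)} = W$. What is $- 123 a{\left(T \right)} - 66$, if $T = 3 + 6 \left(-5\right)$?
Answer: $3255$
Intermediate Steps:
$T = -27$ ($T = 3 - 30 = -27$)
$- 123 a{\left(T \right)} - 66 = \left(-123\right) \left(-27\right) - 66 = 3321 - 66 = 3255$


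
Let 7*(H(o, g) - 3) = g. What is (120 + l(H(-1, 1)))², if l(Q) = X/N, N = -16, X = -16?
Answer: 14641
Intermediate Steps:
H(o, g) = 3 + g/7
l(Q) = 1 (l(Q) = -16/(-16) = -16*(-1/16) = 1)
(120 + l(H(-1, 1)))² = (120 + 1)² = 121² = 14641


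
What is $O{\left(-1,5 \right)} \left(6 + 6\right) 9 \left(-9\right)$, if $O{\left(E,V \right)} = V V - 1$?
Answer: $-23328$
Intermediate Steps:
$O{\left(E,V \right)} = -1 + V^{2}$ ($O{\left(E,V \right)} = V^{2} - 1 = -1 + V^{2}$)
$O{\left(-1,5 \right)} \left(6 + 6\right) 9 \left(-9\right) = \left(-1 + 5^{2}\right) \left(6 + 6\right) 9 \left(-9\right) = \left(-1 + 25\right) 12 \cdot 9 \left(-9\right) = 24 \cdot 12 \cdot 9 \left(-9\right) = 288 \cdot 9 \left(-9\right) = 2592 \left(-9\right) = -23328$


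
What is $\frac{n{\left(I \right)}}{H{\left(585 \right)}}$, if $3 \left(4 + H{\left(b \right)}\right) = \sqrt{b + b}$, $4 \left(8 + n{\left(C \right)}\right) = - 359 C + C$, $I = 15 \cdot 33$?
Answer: $- \frac{88621}{57} - \frac{88621 \sqrt{130}}{228} \approx -5986.5$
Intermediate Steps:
$I = 495$
$n{\left(C \right)} = -8 - \frac{179 C}{2}$ ($n{\left(C \right)} = -8 + \frac{- 359 C + C}{4} = -8 + \frac{\left(-358\right) C}{4} = -8 - \frac{179 C}{2}$)
$H{\left(b \right)} = -4 + \frac{\sqrt{2} \sqrt{b}}{3}$ ($H{\left(b \right)} = -4 + \frac{\sqrt{b + b}}{3} = -4 + \frac{\sqrt{2 b}}{3} = -4 + \frac{\sqrt{2} \sqrt{b}}{3}$)
$\frac{n{\left(I \right)}}{H{\left(585 \right)}} = \frac{-8 - \frac{88605}{2}}{-4 + \frac{\sqrt{2} \sqrt{585}}{3}} = \frac{-8 - \frac{88605}{2}}{-4 + \frac{\sqrt{2} \cdot 3 \sqrt{65}}{3}} = - \frac{88621}{2 \left(-4 + \sqrt{130}\right)}$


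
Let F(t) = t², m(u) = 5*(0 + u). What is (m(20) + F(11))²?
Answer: 48841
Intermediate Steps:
m(u) = 5*u
(m(20) + F(11))² = (5*20 + 11²)² = (100 + 121)² = 221² = 48841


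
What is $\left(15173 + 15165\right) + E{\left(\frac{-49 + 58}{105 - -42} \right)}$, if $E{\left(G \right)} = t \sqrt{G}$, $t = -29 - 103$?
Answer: $30338 - \frac{132 \sqrt{3}}{7} \approx 30305.0$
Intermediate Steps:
$t = -132$ ($t = -29 - 103 = -132$)
$E{\left(G \right)} = - 132 \sqrt{G}$
$\left(15173 + 15165\right) + E{\left(\frac{-49 + 58}{105 - -42} \right)} = \left(15173 + 15165\right) - 132 \sqrt{\frac{-49 + 58}{105 - -42}} = 30338 - 132 \sqrt{\frac{9}{105 + 42}} = 30338 - 132 \sqrt{\frac{9}{147}} = 30338 - 132 \sqrt{9 \cdot \frac{1}{147}} = 30338 - 132 \sqrt{\frac{3}{49}} = 30338 - 132 \frac{\sqrt{3}}{7} = 30338 - \frac{132 \sqrt{3}}{7}$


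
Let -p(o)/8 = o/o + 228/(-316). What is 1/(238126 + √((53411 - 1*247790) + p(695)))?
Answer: 2687422/639947244903 - I*√1213133243/4479630714321 ≈ 4.1994e-6 - 7.7752e-9*I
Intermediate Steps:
p(o) = -176/79 (p(o) = -8*(o/o + 228/(-316)) = -8*(1 + 228*(-1/316)) = -8*(1 - 57/79) = -8*22/79 = -176/79)
1/(238126 + √((53411 - 1*247790) + p(695))) = 1/(238126 + √((53411 - 1*247790) - 176/79)) = 1/(238126 + √((53411 - 247790) - 176/79)) = 1/(238126 + √(-194379 - 176/79)) = 1/(238126 + √(-15356117/79)) = 1/(238126 + I*√1213133243/79)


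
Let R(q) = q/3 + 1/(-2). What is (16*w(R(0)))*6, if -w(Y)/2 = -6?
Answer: 1152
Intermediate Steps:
R(q) = -½ + q/3 (R(q) = q*(⅓) + 1*(-½) = q/3 - ½ = -½ + q/3)
w(Y) = 12 (w(Y) = -2*(-6) = 12)
(16*w(R(0)))*6 = (16*12)*6 = 192*6 = 1152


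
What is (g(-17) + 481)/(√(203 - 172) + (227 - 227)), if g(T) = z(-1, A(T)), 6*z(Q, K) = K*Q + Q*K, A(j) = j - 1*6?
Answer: 1466*√31/93 ≈ 87.767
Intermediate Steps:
A(j) = -6 + j (A(j) = j - 6 = -6 + j)
z(Q, K) = K*Q/3 (z(Q, K) = (K*Q + Q*K)/6 = (K*Q + K*Q)/6 = (2*K*Q)/6 = K*Q/3)
g(T) = 2 - T/3 (g(T) = (⅓)*(-6 + T)*(-1) = 2 - T/3)
(g(-17) + 481)/(√(203 - 172) + (227 - 227)) = ((2 - ⅓*(-17)) + 481)/(√(203 - 172) + (227 - 227)) = ((2 + 17/3) + 481)/(√31 + 0) = (23/3 + 481)/(√31) = 1466*(√31/31)/3 = 1466*√31/93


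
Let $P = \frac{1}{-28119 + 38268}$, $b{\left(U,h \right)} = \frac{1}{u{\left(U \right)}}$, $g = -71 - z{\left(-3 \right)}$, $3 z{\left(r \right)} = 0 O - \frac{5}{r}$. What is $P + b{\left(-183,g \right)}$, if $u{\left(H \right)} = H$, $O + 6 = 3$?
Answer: $- \frac{3322}{619089} \approx -0.0053659$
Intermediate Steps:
$O = -3$ ($O = -6 + 3 = -3$)
$z{\left(r \right)} = - \frac{5}{3 r}$ ($z{\left(r \right)} = \frac{0 \left(-3\right) - \frac{5}{r}}{3} = \frac{0 - \frac{5}{r}}{3} = \frac{\left(-5\right) \frac{1}{r}}{3} = - \frac{5}{3 r}$)
$g = - \frac{644}{9}$ ($g = -71 - - \frac{5}{3 \left(-3\right)} = -71 - \left(- \frac{5}{3}\right) \left(- \frac{1}{3}\right) = -71 - \frac{5}{9} = - \frac{644}{9} \approx -71.556$)
$b{\left(U,h \right)} = \frac{1}{U}$
$P = \frac{1}{10149} \approx 9.8532 \cdot 10^{-5}$
$P + b{\left(-183,g \right)} = \frac{1}{10149} + \frac{1}{-183} = \frac{1}{10149} - \frac{1}{183} = - \frac{3322}{619089}$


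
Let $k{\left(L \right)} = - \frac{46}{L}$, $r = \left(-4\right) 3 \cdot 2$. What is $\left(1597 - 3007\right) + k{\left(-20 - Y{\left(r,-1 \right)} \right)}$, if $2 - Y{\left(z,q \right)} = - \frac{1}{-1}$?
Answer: $- \frac{29564}{21} \approx -1407.8$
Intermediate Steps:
$r = -24$ ($r = \left(-12\right) 2 = -24$)
$Y{\left(z,q \right)} = 1$ ($Y{\left(z,q \right)} = 2 - - \frac{1}{-1} = 2 - \left(-1\right) \left(-1\right) = 2 - 1 = 1$)
$\left(1597 - 3007\right) + k{\left(-20 - Y{\left(r,-1 \right)} \right)} = \left(1597 - 3007\right) - \frac{46}{-20 - 1} = -1410 - \frac{46}{-20 - 1} = -1410 - \frac{46}{-21} = -1410 - - \frac{46}{21} = -1410 + \frac{46}{21} = - \frac{29564}{21}$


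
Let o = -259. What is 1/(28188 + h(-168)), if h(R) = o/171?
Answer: 171/4819889 ≈ 3.5478e-5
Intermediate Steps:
h(R) = -259/171
1/(28188 + h(-168)) = 1/(28188 - 259/171) = 1/(4819889/171) = 171/4819889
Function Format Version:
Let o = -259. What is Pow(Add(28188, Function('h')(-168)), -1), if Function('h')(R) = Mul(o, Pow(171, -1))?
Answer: Rational(171, 4819889) ≈ 3.5478e-5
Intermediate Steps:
Function('h')(R) = Rational(-259, 171) (Function('h')(R) = Mul(-259, Pow(171, -1)) = Mul(-259, Rational(1, 171)) = Rational(-259, 171))
Pow(Add(28188, Function('h')(-168)), -1) = Pow(Add(28188, Rational(-259, 171)), -1) = Pow(Rational(4819889, 171), -1) = Rational(171, 4819889)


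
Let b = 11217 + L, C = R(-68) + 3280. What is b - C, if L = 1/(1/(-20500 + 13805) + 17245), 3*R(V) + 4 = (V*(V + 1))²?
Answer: -797923752321623/115455274 ≈ -6.9111e+6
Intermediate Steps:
R(V) = -4/3 + V²*(1 + V)²/3 (R(V) = -4/3 + (V*(V + 1))²/3 = -4/3 + (V*(1 + V))²/3 = -4/3 + (V²*(1 + V)²)/3 = -4/3 + V²*(1 + V)²/3)
L = 6695/115455274 (L = 1/(1/(-6695) + 17245) = 1/(-1/6695 + 17245) = 1/(115455274/6695) = 6695/115455274 ≈ 5.7988e-5)
C = 6922324 (C = (-4/3 + (⅓)*(-68)²*(1 - 68)²) + 3280 = (-4/3 + (⅓)*4624*(-67)²) + 3280 = (-4/3 + (⅓)*4624*4489) + 3280 = (-4/3 + 20757136/3) + 3280 = 6919044 + 3280 = 6922324)
b = 1295061815153/115455274 (b = 11217 + 6695/115455274 = 1295061815153/115455274 ≈ 11217.)
b - C = 1295061815153/115455274 - 1*6922324 = 1295061815153/115455274 - 6922324 = -797923752321623/115455274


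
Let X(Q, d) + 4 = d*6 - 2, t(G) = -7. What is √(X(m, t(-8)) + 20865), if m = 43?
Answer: 9*√257 ≈ 144.28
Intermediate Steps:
X(Q, d) = -6 + 6*d (X(Q, d) = -4 + (d*6 - 2) = -4 + (6*d - 2) = -4 + (-2 + 6*d) = -6 + 6*d)
√(X(m, t(-8)) + 20865) = √((-6 + 6*(-7)) + 20865) = √((-6 - 42) + 20865) = √(-48 + 20865) = √20817 = 9*√257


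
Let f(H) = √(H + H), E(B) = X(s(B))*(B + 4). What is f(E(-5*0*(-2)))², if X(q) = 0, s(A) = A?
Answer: 0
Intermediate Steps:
E(B) = 0 (E(B) = 0*(B + 4) = 0*(4 + B) = 0)
f(H) = √2*√H (f(H) = √(2*H) = √2*√H)
f(E(-5*0*(-2)))² = (√2*√0)² = (√2*0)² = 0² = 0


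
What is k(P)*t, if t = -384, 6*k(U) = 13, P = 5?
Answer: -832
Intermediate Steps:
k(U) = 13/6 (k(U) = (1/6)*13 = 13/6)
k(P)*t = (13/6)*(-384) = -832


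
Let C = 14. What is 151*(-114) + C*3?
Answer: -17172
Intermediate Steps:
151*(-114) + C*3 = 151*(-114) + 14*3 = -17214 + 42 = -17172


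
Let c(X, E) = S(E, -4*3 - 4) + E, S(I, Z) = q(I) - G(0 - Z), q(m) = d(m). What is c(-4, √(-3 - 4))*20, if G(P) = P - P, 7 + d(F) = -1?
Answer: -160 + 20*I*√7 ≈ -160.0 + 52.915*I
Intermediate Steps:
d(F) = -8 (d(F) = -7 - 1 = -8)
G(P) = 0
q(m) = -8
S(I, Z) = -8 (S(I, Z) = -8 - 1*0 = -8 + 0 = -8)
c(X, E) = -8 + E
c(-4, √(-3 - 4))*20 = (-8 + √(-3 - 4))*20 = (-8 + √(-7))*20 = (-8 + I*√7)*20 = -160 + 20*I*√7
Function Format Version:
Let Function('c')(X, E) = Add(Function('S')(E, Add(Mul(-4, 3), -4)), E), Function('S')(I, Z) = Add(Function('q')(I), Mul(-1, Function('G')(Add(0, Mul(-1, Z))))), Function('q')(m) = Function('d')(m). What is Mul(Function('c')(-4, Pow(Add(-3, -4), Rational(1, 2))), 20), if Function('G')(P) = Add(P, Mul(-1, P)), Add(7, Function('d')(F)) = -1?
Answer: Add(-160, Mul(20, I, Pow(7, Rational(1, 2)))) ≈ Add(-160.00, Mul(52.915, I))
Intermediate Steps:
Function('d')(F) = -8 (Function('d')(F) = Add(-7, -1) = -8)
Function('G')(P) = 0
Function('q')(m) = -8
Function('S')(I, Z) = -8 (Function('S')(I, Z) = Add(-8, Mul(-1, 0)) = Add(-8, 0) = -8)
Function('c')(X, E) = Add(-8, E)
Mul(Function('c')(-4, Pow(Add(-3, -4), Rational(1, 2))), 20) = Mul(Add(-8, Pow(Add(-3, -4), Rational(1, 2))), 20) = Mul(Add(-8, Pow(-7, Rational(1, 2))), 20) = Mul(Add(-8, Mul(I, Pow(7, Rational(1, 2)))), 20) = Add(-160, Mul(20, I, Pow(7, Rational(1, 2))))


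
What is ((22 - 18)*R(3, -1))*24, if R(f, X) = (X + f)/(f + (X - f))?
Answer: -192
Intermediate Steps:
R(f, X) = (X + f)/X
((22 - 18)*R(3, -1))*24 = ((22 - 18)*((-1 + 3)/(-1)))*24 = (4*(-1*2))*24 = (4*(-2))*24 = -8*24 = -192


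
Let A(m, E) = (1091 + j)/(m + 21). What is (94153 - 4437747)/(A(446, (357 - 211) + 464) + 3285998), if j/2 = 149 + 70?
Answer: -2028458398/1534562595 ≈ -1.3218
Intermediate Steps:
j = 438 (j = 2*(149 + 70) = 2*219 = 438)
A(m, E) = 1529/(21 + m) (A(m, E) = (1091 + 438)/(m + 21) = 1529/(21 + m))
(94153 - 4437747)/(A(446, (357 - 211) + 464) + 3285998) = (94153 - 4437747)/(1529/(21 + 446) + 3285998) = -4343594/(1529/467 + 3285998) = -4343594/1534562595/467 = -4343594*467/1534562595 = -2028458398/1534562595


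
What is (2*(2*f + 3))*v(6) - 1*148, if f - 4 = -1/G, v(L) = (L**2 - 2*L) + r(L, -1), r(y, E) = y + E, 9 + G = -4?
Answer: 6486/13 ≈ 498.92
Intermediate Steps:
G = -13 (G = -9 - 4 = -13)
r(y, E) = E + y
v(L) = -1 + L**2 - L (v(L) = (L**2 - 2*L) + (-1 + L) = -1 + L**2 - L)
f = 53/13 (f = 4 - 1/(-13) = 4 - 1*(-1/13) = 4 + 1/13 = 53/13 ≈ 4.0769)
(2*(2*f + 3))*v(6) - 1*148 = (2*(2*(53/13) + 3))*(-1 + 6**2 - 1*6) - 1*148 = (2*(106/13 + 3))*(-1 + 36 - 6) - 148 = (2*(145/13))*29 - 148 = (290/13)*29 - 148 = 8410/13 - 148 = 6486/13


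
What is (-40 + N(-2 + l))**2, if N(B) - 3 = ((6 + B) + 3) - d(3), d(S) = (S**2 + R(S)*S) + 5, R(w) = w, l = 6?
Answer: 2209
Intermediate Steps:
d(S) = 5 + 2*S**2 (d(S) = (S**2 + S*S) + 5 = (S**2 + S**2) + 5 = 2*S**2 + 5 = 5 + 2*S**2)
N(B) = -11 + B (N(B) = 3 + (((6 + B) + 3) - (5 + 2*3**2)) = 3 + ((9 + B) - (5 + 2*9)) = 3 + ((9 + B) - (5 + 18)) = 3 + ((9 + B) - 1*23) = 3 + ((9 + B) - 23) = 3 + (-14 + B) = -11 + B)
(-40 + N(-2 + l))**2 = (-40 + (-11 + (-2 + 6)))**2 = (-40 + (-11 + 4))**2 = (-40 - 7)**2 = (-47)**2 = 2209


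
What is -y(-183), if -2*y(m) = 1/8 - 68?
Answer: -543/16 ≈ -33.938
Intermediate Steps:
y(m) = 543/16 (y(m) = -(1/8 - 68)/2 = -(⅛ - 68)/2 = -½*(-543/8) = 543/16)
-y(-183) = -1*543/16 = -543/16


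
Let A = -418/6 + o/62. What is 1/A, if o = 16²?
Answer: -93/6095 ≈ -0.015258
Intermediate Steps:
o = 256
A = -6095/93 (A = -418/6 + 256/62 = -418*⅙ + 256*(1/62) = -209/3 + 128/31 = -6095/93 ≈ -65.538)
1/A = 1/(-6095/93) = -93/6095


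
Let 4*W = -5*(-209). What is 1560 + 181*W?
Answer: 195385/4 ≈ 48846.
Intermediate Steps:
W = 1045/4 (W = (-5*(-209))/4 = (¼)*1045 = 1045/4 ≈ 261.25)
1560 + 181*W = 1560 + 181*(1045/4) = 1560 + 189145/4 = 195385/4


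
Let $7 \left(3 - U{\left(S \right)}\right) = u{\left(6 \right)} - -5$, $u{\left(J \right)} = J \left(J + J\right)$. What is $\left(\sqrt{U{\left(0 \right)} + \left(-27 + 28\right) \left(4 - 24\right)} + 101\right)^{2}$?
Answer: $10173 + 404 i \sqrt{7} \approx 10173.0 + 1068.9 i$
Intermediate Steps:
$u{\left(J \right)} = 2 J^{2}$ ($u{\left(J \right)} = J 2 J = 2 J^{2}$)
$U{\left(S \right)} = -8$ ($U{\left(S \right)} = 3 - \frac{2 \cdot 6^{2} - -5}{7} = 3 - \frac{2 \cdot 36 + 5}{7} = 3 - \frac{72 + 5}{7} = 3 - 11 = -8$)
$\left(\sqrt{U{\left(0 \right)} + \left(-27 + 28\right) \left(4 - 24\right)} + 101\right)^{2} = \left(\sqrt{-8 + \left(-27 + 28\right) \left(4 - 24\right)} + 101\right)^{2} = \left(\sqrt{-8 + 1 \left(-20\right)} + 101\right)^{2} = \left(\sqrt{-8 - 20} + 101\right)^{2} = \left(\sqrt{-28} + 101\right)^{2} = \left(2 i \sqrt{7} + 101\right)^{2} = \left(101 + 2 i \sqrt{7}\right)^{2}$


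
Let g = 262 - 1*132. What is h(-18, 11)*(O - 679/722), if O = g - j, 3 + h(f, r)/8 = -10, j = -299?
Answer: -16071068/361 ≈ -44518.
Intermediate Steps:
g = 130 (g = 262 - 132 = 130)
h(f, r) = -104 (h(f, r) = -24 + 8*(-10) = -24 - 80 = -104)
O = 429 (O = 130 - 1*(-299) = 130 + 299 = 429)
h(-18, 11)*(O - 679/722) = -104*(429 - 679/722) = -104*309059/722 = -16071068/361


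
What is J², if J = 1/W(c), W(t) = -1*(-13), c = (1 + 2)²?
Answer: 1/169 ≈ 0.0059172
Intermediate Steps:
c = 9 (c = 3² = 9)
W(t) = 13
J = 1/13 ≈ 0.076923
J² = (1/13)² = 1/169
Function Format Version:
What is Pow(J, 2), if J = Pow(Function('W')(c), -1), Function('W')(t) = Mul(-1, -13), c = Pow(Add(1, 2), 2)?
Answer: Rational(1, 169) ≈ 0.0059172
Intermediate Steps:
c = 9 (c = Pow(3, 2) = 9)
Function('W')(t) = 13
J = Rational(1, 13) (J = Pow(13, -1) = Rational(1, 13) ≈ 0.076923)
Pow(J, 2) = Pow(Rational(1, 13), 2) = Rational(1, 169)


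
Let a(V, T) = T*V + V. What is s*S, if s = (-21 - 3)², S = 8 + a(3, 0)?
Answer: 6336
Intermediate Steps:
a(V, T) = V + T*V
S = 11 (S = 8 + 3*(1 + 0) = 8 + 3*1 = 8 + 3 = 11)
s = 576 (s = (-24)² = 576)
s*S = 576*11 = 6336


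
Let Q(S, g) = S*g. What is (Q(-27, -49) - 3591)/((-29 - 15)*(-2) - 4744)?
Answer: 189/388 ≈ 0.48711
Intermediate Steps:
(Q(-27, -49) - 3591)/((-29 - 15)*(-2) - 4744) = (-27*(-49) - 3591)/((-29 - 15)*(-2) - 4744) = (1323 - 3591)/(-44*(-2) - 4744) = -2268/(88 - 4744) = -2268/(-4656) = -2268*(-1/4656) = 189/388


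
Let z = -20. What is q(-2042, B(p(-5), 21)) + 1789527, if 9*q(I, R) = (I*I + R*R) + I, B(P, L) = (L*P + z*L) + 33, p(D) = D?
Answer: 20515529/9 ≈ 2.2795e+6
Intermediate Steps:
B(P, L) = 33 - 20*L + L*P (B(P, L) = (L*P - 20*L) + 33 = (-20*L + L*P) + 33 = 33 - 20*L + L*P)
q(I, R) = I/9 + I²/9 + R²/9 (q(I, R) = ((I*I + R*R) + I)/9 = ((I² + R²) + I)/9 = (I + I² + R²)/9 = I/9 + I²/9 + R²/9)
q(-2042, B(p(-5), 21)) + 1789527 = ((⅑)*(-2042) + (⅑)*(-2042)² + (33 - 20*21 + 21*(-5))²/9) + 1789527 = (-2042/9 + (⅑)*4169764 + (33 - 420 - 105)²/9) + 1789527 = (-2042/9 + 4169764/9 + (⅑)*(-492)²) + 1789527 = (-2042/9 + 4169764/9 + (⅑)*242064) + 1789527 = (-2042/9 + 4169764/9 + 26896) + 1789527 = 4409786/9 + 1789527 = 20515529/9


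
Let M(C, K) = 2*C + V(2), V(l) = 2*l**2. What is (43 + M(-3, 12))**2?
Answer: 2025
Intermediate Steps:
M(C, K) = 8 + 2*C (M(C, K) = 2*C + 2*2**2 = 2*C + 2*4 = 2*C + 8 = 8 + 2*C)
(43 + M(-3, 12))**2 = (43 + (8 + 2*(-3)))**2 = (43 + (8 - 6))**2 = (43 + 2)**2 = 45**2 = 2025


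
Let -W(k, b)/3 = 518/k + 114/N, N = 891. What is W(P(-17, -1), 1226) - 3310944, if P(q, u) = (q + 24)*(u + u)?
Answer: -327772505/99 ≈ -3.3108e+6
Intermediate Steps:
P(q, u) = 2*u*(24 + q) (P(q, u) = (24 + q)*(2*u) = 2*u*(24 + q))
W(k, b) = -38/99 - 1554/k (W(k, b) = -3*(518/k + 114/891) = -3*(518/k + 114*(1/891)) = -3*(518/k + 38/297) = -3*(38/297 + 518/k) = -38/99 - 1554/k)
W(P(-17, -1), 1226) - 3310944 = (-38/99 - 1554*(-1/(2*(24 - 17)))) - 3310944 = (-38/99 - 1554/(2*(-1)*7)) - 3310944 = (-38/99 - 1554/(-14)) - 3310944 = (-38/99 - 1554*(-1/14)) - 3310944 = (-38/99 + 111) - 3310944 = 10951/99 - 3310944 = -327772505/99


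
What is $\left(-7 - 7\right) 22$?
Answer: $-308$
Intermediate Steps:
$\left(-7 - 7\right) 22 = \left(-14\right) 22 = -308$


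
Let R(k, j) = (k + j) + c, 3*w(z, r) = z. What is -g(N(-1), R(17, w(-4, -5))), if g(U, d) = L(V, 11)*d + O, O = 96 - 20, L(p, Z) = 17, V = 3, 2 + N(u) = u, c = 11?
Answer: -1588/3 ≈ -529.33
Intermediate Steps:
N(u) = -2 + u
w(z, r) = z/3
O = 76
R(k, j) = 11 + j + k (R(k, j) = (k + j) + 11 = (j + k) + 11 = 11 + j + k)
g(U, d) = 76 + 17*d (g(U, d) = 17*d + 76 = 76 + 17*d)
-g(N(-1), R(17, w(-4, -5))) = -(76 + 17*(11 + (⅓)*(-4) + 17)) = -(76 + 17*(11 - 4/3 + 17)) = -(76 + 17*(80/3)) = -(76 + 1360/3) = -1*1588/3 = -1588/3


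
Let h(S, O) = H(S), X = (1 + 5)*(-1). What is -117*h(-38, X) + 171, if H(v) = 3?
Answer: -180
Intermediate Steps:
X = -6 (X = 6*(-1) = -6)
h(S, O) = 3
-117*h(-38, X) + 171 = -117*3 + 171 = -351 + 171 = -180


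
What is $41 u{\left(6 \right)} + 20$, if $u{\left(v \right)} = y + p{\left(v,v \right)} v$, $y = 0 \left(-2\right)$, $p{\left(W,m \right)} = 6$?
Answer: $1496$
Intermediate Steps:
$y = 0$
$u{\left(v \right)} = 6 v$ ($u{\left(v \right)} = 0 + 6 v = 6 v$)
$41 u{\left(6 \right)} + 20 = 41 \cdot 6 \cdot 6 + 20 = 41 \cdot 36 + 20 = 1476 + 20 = 1496$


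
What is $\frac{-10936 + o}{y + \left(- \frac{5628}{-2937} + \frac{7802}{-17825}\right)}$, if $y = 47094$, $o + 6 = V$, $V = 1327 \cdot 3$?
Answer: $- \frac{121474148675}{821847889992} \approx -0.14781$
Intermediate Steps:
$V = 3981$
$o = 3975$ ($o = -6 + 3981 = 3975$)
$\frac{-10936 + o}{y + \left(- \frac{5628}{-2937} + \frac{7802}{-17825}\right)} = \frac{-10936 + 3975}{47094 + \left(- \frac{5628}{-2937} + \frac{7802}{-17825}\right)} = - \frac{6961}{47094 + \left(\left(-5628\right) \left(- \frac{1}{2937}\right) + 7802 \left(- \frac{1}{17825}\right)\right)} = - \frac{6961}{47094 + \left(\frac{1876}{979} - \frac{7802}{17825}\right)} = - \frac{6961}{47094 + \frac{25801542}{17450675}} = - \frac{6961}{\frac{821847889992}{17450675}} = \left(-6961\right) \frac{17450675}{821847889992} = - \frac{121474148675}{821847889992}$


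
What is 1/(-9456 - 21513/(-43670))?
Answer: -43670/412922007 ≈ -0.00010576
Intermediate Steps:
1/(-9456 - 21513/(-43670)) = 1/(-9456 - 21513*(-1/43670)) = 1/(-9456 + 21513/43670) = 1/(-412922007/43670) = -43670/412922007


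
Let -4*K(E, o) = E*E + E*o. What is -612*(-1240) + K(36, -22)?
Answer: 758754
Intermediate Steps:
K(E, o) = -E²/4 - E*o/4 (K(E, o) = -(E*E + E*o)/4 = -(E² + E*o)/4 = -E²/4 - E*o/4)
-612*(-1240) + K(36, -22) = -612*(-1240) - ¼*36*(36 - 22) = 758880 - ¼*36*14 = 758880 - 126 = 758754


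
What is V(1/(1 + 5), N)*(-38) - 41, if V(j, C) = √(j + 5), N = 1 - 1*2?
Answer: -41 - 19*√186/3 ≈ -127.38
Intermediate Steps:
N = -1 (N = 1 - 2 = -1)
V(j, C) = √(5 + j)
V(1/(1 + 5), N)*(-38) - 41 = √(5 + 1/(1 + 5))*(-38) - 41 = √(5 + 1/6)*(-38) - 41 = √(5 + ⅙)*(-38) - 41 = √(31/6)*(-38) - 41 = (√186/6)*(-38) - 41 = -19*√186/3 - 41 = -41 - 19*√186/3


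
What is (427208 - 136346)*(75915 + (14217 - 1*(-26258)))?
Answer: 33853428180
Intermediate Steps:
(427208 - 136346)*(75915 + (14217 - 1*(-26258))) = 290862*(75915 + (14217 + 26258)) = 290862*(75915 + 40475) = 290862*116390 = 33853428180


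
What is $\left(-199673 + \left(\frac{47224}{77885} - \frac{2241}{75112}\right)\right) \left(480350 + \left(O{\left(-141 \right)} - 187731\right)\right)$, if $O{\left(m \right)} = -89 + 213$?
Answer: $- \frac{341954055383998350051}{5850098120} \approx -5.8453 \cdot 10^{10}$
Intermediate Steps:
$O{\left(m \right)} = 124$
$\left(-199673 + \left(\frac{47224}{77885} - \frac{2241}{75112}\right)\right) \left(480350 + \left(O{\left(-141 \right)} - 187731\right)\right) = \left(-199673 + \left(\frac{47224}{77885} - \frac{2241}{75112}\right)\right) \left(480350 + \left(124 - 187731\right)\right) = \left(-199673 + \left(47224 \cdot \frac{1}{77885} - \frac{2241}{75112}\right)\right) \left(480350 - 187607\right) = \left(-199673 + \left(\frac{47224}{77885} - \frac{2241}{75112}\right)\right) 292743 = \left(-199673 + \frac{3372548803}{5850098120}\right) 292743 = \left(- \frac{1168103269365957}{5850098120}\right) 292743 = - \frac{341954055383998350051}{5850098120}$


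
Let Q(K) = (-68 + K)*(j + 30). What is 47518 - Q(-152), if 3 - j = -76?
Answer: 71498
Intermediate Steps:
j = 79 (j = 3 - 1*(-76) = 3 + 76 = 79)
Q(K) = -7412 + 109*K (Q(K) = (-68 + K)*(79 + 30) = (-68 + K)*109 = -7412 + 109*K)
47518 - Q(-152) = 47518 - (-7412 + 109*(-152)) = 47518 - (-7412 - 16568) = 47518 - 1*(-23980) = 47518 + 23980 = 71498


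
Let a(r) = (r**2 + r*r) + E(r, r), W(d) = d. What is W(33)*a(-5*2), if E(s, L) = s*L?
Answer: 9900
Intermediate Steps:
E(s, L) = L*s
a(r) = 3*r**2 (a(r) = (r**2 + r*r) + r*r = (r**2 + r**2) + r**2 = 2*r**2 + r**2 = 3*r**2)
W(33)*a(-5*2) = 33*(3*(-5*2)**2) = 33*(3*(-10)**2) = 33*(3*100) = 33*300 = 9900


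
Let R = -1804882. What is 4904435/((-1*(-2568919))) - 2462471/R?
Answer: 15177814990519/4636595662558 ≈ 3.2735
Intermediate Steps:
4904435/((-1*(-2568919))) - 2462471/R = 4904435/((-1*(-2568919))) - 2462471/(-1804882) = 4904435/2568919 - 2462471*(-1/1804882) = 4904435*(1/2568919) + 2462471/1804882 = 4904435/2568919 + 2462471/1804882 = 15177814990519/4636595662558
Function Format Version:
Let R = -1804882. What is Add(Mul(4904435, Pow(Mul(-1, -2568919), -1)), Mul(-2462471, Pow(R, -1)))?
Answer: Rational(15177814990519, 4636595662558) ≈ 3.2735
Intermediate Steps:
Add(Mul(4904435, Pow(Mul(-1, -2568919), -1)), Mul(-2462471, Pow(R, -1))) = Add(Mul(4904435, Pow(Mul(-1, -2568919), -1)), Mul(-2462471, Pow(-1804882, -1))) = Add(Mul(4904435, Pow(2568919, -1)), Mul(-2462471, Rational(-1, 1804882))) = Add(Mul(4904435, Rational(1, 2568919)), Rational(2462471, 1804882)) = Add(Rational(4904435, 2568919), Rational(2462471, 1804882)) = Rational(15177814990519, 4636595662558)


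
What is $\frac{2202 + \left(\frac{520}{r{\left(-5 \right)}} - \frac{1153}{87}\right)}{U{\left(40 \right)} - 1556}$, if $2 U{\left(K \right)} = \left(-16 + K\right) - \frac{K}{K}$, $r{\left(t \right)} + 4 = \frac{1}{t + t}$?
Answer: $- \frac{14709722}{11018463} \approx -1.335$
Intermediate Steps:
$r{\left(t \right)} = -4 + \frac{1}{2 t}$ ($r{\left(t \right)} = -4 + \frac{1}{t + t} = -4 + \frac{1}{2 t}$)
$U{\left(K \right)} = - \frac{17}{2} + \frac{K}{2}$ ($U{\left(K \right)} = \frac{\left(-16 + K\right) - \frac{K}{K}}{2} = \frac{\left(-16 + K\right) - 1}{2} = \frac{-17 + K}{2} = - \frac{17}{2} + \frac{K}{2}$)
$\frac{2202 + \left(\frac{520}{r{\left(-5 \right)}} - \frac{1153}{87}\right)}{U{\left(40 \right)} - 1556} = \frac{2202 + \left(\frac{520}{-4 + \frac{1}{2 \left(-5\right)}} - \frac{1153}{87}\right)}{\left(- \frac{17}{2} + \frac{1}{2} \cdot 40\right) - 1556} = \frac{2202 + \left(\frac{520}{-4 + \frac{1}{2} \left(- \frac{1}{5}\right)} - \frac{1153}{87}\right)}{\left(- \frac{17}{2} + 20\right) - 1556} = \frac{2202 + \left(\frac{520}{-4 - \frac{1}{10}} - \frac{1153}{87}\right)}{\frac{23}{2} - 1556} = \frac{2202 + \left(\frac{520}{- \frac{41}{10}} - \frac{1153}{87}\right)}{- \frac{3089}{2}} = \left(2202 + \left(520 \left(- \frac{10}{41}\right) - \frac{1153}{87}\right)\right) \left(- \frac{2}{3089}\right) = \left(2202 - \frac{499673}{3567}\right) \left(- \frac{2}{3089}\right) = \frac{7354861}{3567} \left(- \frac{2}{3089}\right) = - \frac{14709722}{11018463}$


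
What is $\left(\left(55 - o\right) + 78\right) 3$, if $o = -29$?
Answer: $486$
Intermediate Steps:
$\left(\left(55 - o\right) + 78\right) 3 = \left(\left(55 - -29\right) + 78\right) 3 = \left(\left(55 + 29\right) + 78\right) 3 = \left(84 + 78\right) 3 = 162 \cdot 3 = 486$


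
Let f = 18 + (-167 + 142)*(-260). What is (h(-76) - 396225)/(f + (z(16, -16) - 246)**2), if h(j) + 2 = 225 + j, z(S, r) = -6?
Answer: -198039/35011 ≈ -5.6565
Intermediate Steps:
h(j) = 223 + j (h(j) = -2 + (225 + j) = 223 + j)
f = 6518 (f = 18 - 25*(-260) = 18 + 6500 = 6518)
(h(-76) - 396225)/(f + (z(16, -16) - 246)**2) = ((223 - 76) - 396225)/(6518 + (-6 - 246)**2) = (147 - 396225)/(6518 + (-252)**2) = -396078/(6518 + 63504) = -396078/70022 = -396078*1/70022 = -198039/35011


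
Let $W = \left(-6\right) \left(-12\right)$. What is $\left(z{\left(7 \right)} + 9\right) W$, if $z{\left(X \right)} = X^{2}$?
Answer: $4176$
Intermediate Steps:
$W = 72$
$\left(z{\left(7 \right)} + 9\right) W = \left(7^{2} + 9\right) 72 = \left(49 + 9\right) 72 = 58 \cdot 72 = 4176$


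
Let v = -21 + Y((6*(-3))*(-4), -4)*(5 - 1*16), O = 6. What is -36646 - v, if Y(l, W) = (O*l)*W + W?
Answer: -55677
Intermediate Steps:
Y(l, W) = W + 6*W*l (Y(l, W) = (6*l)*W + W = 6*W*l + W = W + 6*W*l)
v = 19031 (v = -21 + (-4*(1 + 6*((6*(-3))*(-4))))*(5 - 1*16) = -21 + (-4*(1 + 6*(-18*(-4))))*(5 - 16) = -21 - 4*(1 + 6*72)*(-11) = -21 - 4*(1 + 432)*(-11) = -21 - 4*433*(-11) = -21 - 1732*(-11) = -21 + 19052 = 19031)
-36646 - v = -36646 - 1*19031 = -36646 - 19031 = -55677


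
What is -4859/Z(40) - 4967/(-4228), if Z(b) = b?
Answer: -5086293/42280 ≈ -120.30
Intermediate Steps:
-4859/Z(40) - 4967/(-4228) = -4859/40 - 4967/(-4228) = -4859*1/40 - 4967*(-1/4228) = -4859/40 + 4967/4228 = -5086293/42280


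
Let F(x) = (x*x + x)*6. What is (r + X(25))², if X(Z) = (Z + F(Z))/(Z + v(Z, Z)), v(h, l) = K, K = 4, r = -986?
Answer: 608559561/841 ≈ 7.2361e+5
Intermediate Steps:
v(h, l) = 4
F(x) = 6*x + 6*x² (F(x) = (x² + x)*6 = (x + x²)*6 = 6*x + 6*x²)
X(Z) = (Z + 6*Z*(1 + Z))/(4 + Z) (X(Z) = (Z + 6*Z*(1 + Z))/(Z + 4) = (Z + 6*Z*(1 + Z))/(4 + Z))
(r + X(25))² = (-986 + 25*(7 + 6*25)/(4 + 25))² = (-986 + 25*(7 + 150)/29)² = (-986 + 25*(1/29)*157)² = (-986 + 3925/29)² = (-24669/29)² = 608559561/841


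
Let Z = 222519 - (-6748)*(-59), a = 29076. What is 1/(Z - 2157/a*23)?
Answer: -9692/1702057733 ≈ -5.6943e-6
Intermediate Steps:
Z = -175613 (Z = 222519 - 1*398132 = 222519 - 398132 = -175613)
1/(Z - 2157/a*23) = 1/(-175613 - 2157/29076*23) = 1/(-175613 - 2157*1/29076*23) = 1/(-175613 - 719/9692*23) = 1/(-175613 - 16537/9692) = 1/(-1702057733/9692) = -9692/1702057733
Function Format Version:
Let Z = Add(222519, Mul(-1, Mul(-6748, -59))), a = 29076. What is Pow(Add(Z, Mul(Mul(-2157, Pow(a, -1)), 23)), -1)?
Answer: Rational(-9692, 1702057733) ≈ -5.6943e-6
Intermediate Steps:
Z = -175613 (Z = Add(222519, Mul(-1, 398132)) = Add(222519, -398132) = -175613)
Pow(Add(Z, Mul(Mul(-2157, Pow(a, -1)), 23)), -1) = Pow(Add(-175613, Mul(Mul(-2157, Pow(29076, -1)), 23)), -1) = Pow(Add(-175613, Mul(Mul(-2157, Rational(1, 29076)), 23)), -1) = Pow(Add(-175613, Mul(Rational(-719, 9692), 23)), -1) = Pow(Add(-175613, Rational(-16537, 9692)), -1) = Pow(Rational(-1702057733, 9692), -1) = Rational(-9692, 1702057733)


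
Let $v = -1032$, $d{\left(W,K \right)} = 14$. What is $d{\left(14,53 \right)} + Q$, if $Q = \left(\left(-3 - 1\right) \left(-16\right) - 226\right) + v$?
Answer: $-1180$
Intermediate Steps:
$Q = -1194$ ($Q = \left(\left(-3 - 1\right) \left(-16\right) - 226\right) - 1032 = \left(\left(-4\right) \left(-16\right) - 226\right) - 1032 = \left(64 - 226\right) - 1032 = -162 - 1032 = -1194$)
$d{\left(14,53 \right)} + Q = 14 - 1194 = -1180$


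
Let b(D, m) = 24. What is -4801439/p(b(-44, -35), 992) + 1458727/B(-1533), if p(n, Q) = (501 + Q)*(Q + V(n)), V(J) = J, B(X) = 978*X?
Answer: -4705699068431/1137115369656 ≈ -4.1383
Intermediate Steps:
p(n, Q) = (501 + Q)*(Q + n)
-4801439/p(b(-44, -35), 992) + 1458727/B(-1533) = -4801439/(992² + 501*992 + 501*24 + 992*24) + 1458727/((978*(-1533))) = -4801439/(984064 + 496992 + 12024 + 23808) + 1458727/(-1499274) = -4801439/1516888 + 1458727*(-1/1499274) = -4801439*1/1516888 - 1458727/1499274 = -4801439/1516888 - 1458727/1499274 = -4705699068431/1137115369656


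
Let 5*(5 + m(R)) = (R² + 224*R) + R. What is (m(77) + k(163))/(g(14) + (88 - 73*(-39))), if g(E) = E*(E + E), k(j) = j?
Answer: 24044/16635 ≈ 1.4454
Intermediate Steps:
g(E) = 2*E² (g(E) = E*(2*E) = 2*E²)
m(R) = -5 + 45*R + R²/5 (m(R) = -5 + ((R² + 224*R) + R)/5 = -5 + (R² + 225*R)/5 = -5 + (45*R + R²/5) = -5 + 45*R + R²/5)
(m(77) + k(163))/(g(14) + (88 - 73*(-39))) = ((-5 + 45*77 + (⅕)*77²) + 163)/(2*14² + (88 - 73*(-39))) = ((-5 + 3465 + (⅕)*5929) + 163)/(2*196 + (88 + 2847)) = ((-5 + 3465 + 5929/5) + 163)/(392 + 2935) = (23229/5 + 163)/3327 = (24044/5)*(1/3327) = 24044/16635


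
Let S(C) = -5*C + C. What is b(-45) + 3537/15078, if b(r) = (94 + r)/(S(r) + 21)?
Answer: 483253/1010226 ≈ 0.47836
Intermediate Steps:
S(C) = -4*C
b(r) = (94 + r)/(21 - 4*r) (b(r) = (94 + r)/(-4*r + 21) = (94 + r)/(21 - 4*r))
b(-45) + 3537/15078 = (-94 - 1*(-45))/(-21 + 4*(-45)) + 3537/15078 = (-94 + 45)/(-21 - 180) + 3537*(1/15078) = -49/(-201) + 1179/5026 = -1/201*(-49) + 1179/5026 = 49/201 + 1179/5026 = 483253/1010226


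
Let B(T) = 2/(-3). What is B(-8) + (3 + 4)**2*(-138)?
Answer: -20288/3 ≈ -6762.7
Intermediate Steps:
B(T) = -2/3 (B(T) = 2*(-1/3) = -2/3)
B(-8) + (3 + 4)**2*(-138) = -2/3 + (3 + 4)**2*(-138) = -2/3 + 7**2*(-138) = -2/3 + 49*(-138) = -2/3 - 6762 = -20288/3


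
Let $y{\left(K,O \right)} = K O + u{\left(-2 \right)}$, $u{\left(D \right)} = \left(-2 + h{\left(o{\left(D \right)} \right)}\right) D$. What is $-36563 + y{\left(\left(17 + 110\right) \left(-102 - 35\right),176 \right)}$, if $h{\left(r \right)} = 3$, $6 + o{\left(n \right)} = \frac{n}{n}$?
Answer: $-3098789$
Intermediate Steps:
$o{\left(n \right)} = -5$ ($o{\left(n \right)} = -6 + \frac{n}{n} = -6 + 1 = -5$)
$u{\left(D \right)} = D$ ($u{\left(D \right)} = \left(-2 + 3\right) D = 1 D = D$)
$y{\left(K,O \right)} = -2 + K O$ ($y{\left(K,O \right)} = K O - 2 = -2 + K O$)
$-36563 + y{\left(\left(17 + 110\right) \left(-102 - 35\right),176 \right)} = -36563 + \left(-2 + \left(17 + 110\right) \left(-102 - 35\right) 176\right) = -36563 + \left(-2 + 127 \left(-137\right) 176\right) = -36563 - 3062226 = -3098789$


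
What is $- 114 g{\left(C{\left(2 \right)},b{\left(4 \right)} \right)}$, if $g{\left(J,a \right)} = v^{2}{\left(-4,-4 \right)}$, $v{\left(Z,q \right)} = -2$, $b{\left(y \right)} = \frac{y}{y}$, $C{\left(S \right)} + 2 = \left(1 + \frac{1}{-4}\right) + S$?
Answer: $-456$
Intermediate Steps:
$C{\left(S \right)} = - \frac{5}{4} + S$ ($C{\left(S \right)} = -2 + \left(\left(1 + \frac{1}{-4}\right) + S\right) = -2 + \left(\left(1 - \frac{1}{4}\right) + S\right) = -2 + \left(\frac{3}{4} + S\right) = - \frac{5}{4} + S$)
$b{\left(y \right)} = 1$
$g{\left(J,a \right)} = 4$ ($g{\left(J,a \right)} = \left(-2\right)^{2} = 4$)
$- 114 g{\left(C{\left(2 \right)},b{\left(4 \right)} \right)} = \left(-114\right) 4 = -456$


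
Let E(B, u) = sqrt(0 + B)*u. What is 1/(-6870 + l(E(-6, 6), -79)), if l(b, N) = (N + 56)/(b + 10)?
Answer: 2*(-3*sqrt(6) + 5*I)/(-68723*I + 41220*sqrt(6)) ≈ -0.00014554 - 2.266e-8*I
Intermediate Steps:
E(B, u) = u*sqrt(B) (E(B, u) = sqrt(B)*u = u*sqrt(B))
l(b, N) = (56 + N)/(10 + b)
1/(-6870 + l(E(-6, 6), -79)) = 1/(-6870 + (56 - 79)/(10 + 6*sqrt(-6))) = 1/(-6870 - 23/(10 + 6*(I*sqrt(6)))) = 1/(-6870 - 23/(10 + 6*I*sqrt(6)))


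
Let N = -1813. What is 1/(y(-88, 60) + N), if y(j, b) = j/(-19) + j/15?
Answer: -285/517057 ≈ -0.00055120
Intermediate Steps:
y(j, b) = 4*j/285 (y(j, b) = j*(-1/19) + j*(1/15) = -j/19 + j/15 = 4*j/285)
1/(y(-88, 60) + N) = 1/((4/285)*(-88) - 1813) = 1/(-352/285 - 1813) = 1/(-517057/285) = -285/517057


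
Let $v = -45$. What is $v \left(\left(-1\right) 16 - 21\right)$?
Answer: $1665$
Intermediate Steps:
$v \left(\left(-1\right) 16 - 21\right) = - 45 \left(\left(-1\right) 16 - 21\right) = - 45 \left(-16 - 21\right) = \left(-45\right) \left(-37\right) = 1665$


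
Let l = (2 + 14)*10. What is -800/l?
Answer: -5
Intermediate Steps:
l = 160 (l = 16*10 = 160)
-800/l = -800/160 = -800*1/160 = -5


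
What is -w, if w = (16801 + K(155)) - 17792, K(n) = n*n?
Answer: -23034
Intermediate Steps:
K(n) = n**2
w = 23034 (w = (16801 + 155**2) - 17792 = (16801 + 24025) - 17792 = 40826 - 17792 = 23034)
-w = -1*23034 = -23034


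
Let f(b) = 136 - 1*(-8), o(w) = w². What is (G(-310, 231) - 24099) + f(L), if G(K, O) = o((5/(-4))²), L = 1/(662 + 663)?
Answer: -6131855/256 ≈ -23953.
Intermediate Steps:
L = 1/1325 ≈ 0.00075472
G(K, O) = 625/256 (G(K, O) = ((5/(-4))²)² = ((5*(-¼))²)² = ((-5/4)²)² = (25/16)² = 625/256)
f(b) = 144 (f(b) = 136 + 8 = 144)
(G(-310, 231) - 24099) + f(L) = (625/256 - 24099) + 144 = -6168719/256 + 144 = -6131855/256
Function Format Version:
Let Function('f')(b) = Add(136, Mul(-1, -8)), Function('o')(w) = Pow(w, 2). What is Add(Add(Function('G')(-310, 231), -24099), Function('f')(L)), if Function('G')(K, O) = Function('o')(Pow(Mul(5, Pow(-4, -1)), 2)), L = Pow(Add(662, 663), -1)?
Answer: Rational(-6131855, 256) ≈ -23953.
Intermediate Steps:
L = Rational(1, 1325) (L = Pow(1325, -1) = Rational(1, 1325) ≈ 0.00075472)
Function('G')(K, O) = Rational(625, 256) (Function('G')(K, O) = Pow(Pow(Mul(5, Pow(-4, -1)), 2), 2) = Pow(Pow(Mul(5, Rational(-1, 4)), 2), 2) = Pow(Pow(Rational(-5, 4), 2), 2) = Pow(Rational(25, 16), 2) = Rational(625, 256))
Function('f')(b) = 144 (Function('f')(b) = Add(136, 8) = 144)
Add(Add(Function('G')(-310, 231), -24099), Function('f')(L)) = Add(Add(Rational(625, 256), -24099), 144) = Add(Rational(-6168719, 256), 144) = Rational(-6131855, 256)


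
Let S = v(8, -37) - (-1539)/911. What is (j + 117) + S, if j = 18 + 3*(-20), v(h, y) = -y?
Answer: 103571/911 ≈ 113.69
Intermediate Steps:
S = 35246/911 (S = -1*(-37) - (-1539)/911 = 37 - (-1539)/911 = 37 - 1*(-1539/911) = 37 + 1539/911 = 35246/911 ≈ 38.689)
j = -42 (j = 18 - 60 = -42)
(j + 117) + S = (-42 + 117) + 35246/911 = 75 + 35246/911 = 103571/911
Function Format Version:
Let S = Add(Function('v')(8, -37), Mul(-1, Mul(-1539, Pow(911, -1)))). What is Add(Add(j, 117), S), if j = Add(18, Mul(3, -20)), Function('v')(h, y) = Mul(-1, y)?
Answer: Rational(103571, 911) ≈ 113.69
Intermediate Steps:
S = Rational(35246, 911) (S = Add(Mul(-1, -37), Mul(-1, Mul(-1539, Pow(911, -1)))) = Add(37, Mul(-1, Mul(-1539, Rational(1, 911)))) = Add(37, Mul(-1, Rational(-1539, 911))) = Add(37, Rational(1539, 911)) = Rational(35246, 911) ≈ 38.689)
j = -42 (j = Add(18, -60) = -42)
Add(Add(j, 117), S) = Add(Add(-42, 117), Rational(35246, 911)) = Add(75, Rational(35246, 911)) = Rational(103571, 911)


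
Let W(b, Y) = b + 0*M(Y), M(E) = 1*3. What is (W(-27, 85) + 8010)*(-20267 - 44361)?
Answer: -515925324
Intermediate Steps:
M(E) = 3
W(b, Y) = b (W(b, Y) = b + 0*3 = b + 0 = b)
(W(-27, 85) + 8010)*(-20267 - 44361) = (-27 + 8010)*(-20267 - 44361) = 7983*(-64628) = -515925324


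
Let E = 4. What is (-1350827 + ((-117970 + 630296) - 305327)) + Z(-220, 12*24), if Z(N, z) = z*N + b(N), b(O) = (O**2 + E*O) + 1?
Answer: -1159667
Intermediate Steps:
b(O) = 1 + O**2 + 4*O (b(O) = (O**2 + 4*O) + 1 = 1 + O**2 + 4*O)
Z(N, z) = 1 + N**2 + 4*N + N*z (Z(N, z) = z*N + (1 + N**2 + 4*N) = N*z + (1 + N**2 + 4*N) = 1 + N**2 + 4*N + N*z)
(-1350827 + ((-117970 + 630296) - 305327)) + Z(-220, 12*24) = (-1350827 + ((-117970 + 630296) - 305327)) + (1 + (-220)**2 + 4*(-220) - 2640*24) = (-1350827 + (512326 - 305327)) + (1 + 48400 - 880 - 220*288) = (-1350827 + 206999) + (1 + 48400 - 880 - 63360) = -1143828 - 15839 = -1159667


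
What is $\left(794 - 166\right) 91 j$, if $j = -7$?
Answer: $-400036$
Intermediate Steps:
$\left(794 - 166\right) 91 j = \left(794 - 166\right) 91 \left(-7\right) = 628 \left(-637\right) = -400036$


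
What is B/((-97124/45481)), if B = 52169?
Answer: -2372698289/97124 ≈ -24430.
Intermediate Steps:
B/((-97124/45481)) = 52169/((-97124/45481)) = 52169/((-97124*1/45481)) = 52169/(-97124/45481) = 52169*(-45481/97124) = -2372698289/97124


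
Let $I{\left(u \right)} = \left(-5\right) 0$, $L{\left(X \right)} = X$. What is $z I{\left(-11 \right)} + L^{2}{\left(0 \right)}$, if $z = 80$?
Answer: $0$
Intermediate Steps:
$I{\left(u \right)} = 0$
$z I{\left(-11 \right)} + L^{2}{\left(0 \right)} = 80 \cdot 0 + 0^{2} = 0 + 0 = 0$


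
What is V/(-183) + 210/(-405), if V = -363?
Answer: 2413/1647 ≈ 1.4651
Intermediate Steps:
V/(-183) + 210/(-405) = -363/(-183) + 210/(-405) = -363*(-1/183) + 210*(-1/405) = 121/61 - 14/27 = 2413/1647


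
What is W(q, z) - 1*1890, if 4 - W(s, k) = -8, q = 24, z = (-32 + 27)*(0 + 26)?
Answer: -1878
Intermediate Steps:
z = -130 (z = -5*26 = -130)
W(s, k) = 12 (W(s, k) = 4 - 1*(-8) = 4 + 8 = 12)
W(q, z) - 1*1890 = 12 - 1*1890 = 12 - 1890 = -1878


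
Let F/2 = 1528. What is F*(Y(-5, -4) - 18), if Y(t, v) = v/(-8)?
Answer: -53480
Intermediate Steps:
Y(t, v) = -v/8 (Y(t, v) = v*(-⅛) = -v/8)
F = 3056 (F = 2*1528 = 3056)
F*(Y(-5, -4) - 18) = 3056*(-⅛*(-4) - 18) = 3056*(½ - 18) = 3056*(-35/2) = -53480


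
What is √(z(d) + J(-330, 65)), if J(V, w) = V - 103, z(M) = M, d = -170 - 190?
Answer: I*√793 ≈ 28.16*I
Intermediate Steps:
d = -360
J(V, w) = -103 + V
√(z(d) + J(-330, 65)) = √(-360 + (-103 - 330)) = √(-360 - 433) = √(-793) = I*√793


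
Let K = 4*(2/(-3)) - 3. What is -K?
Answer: 17/3 ≈ 5.6667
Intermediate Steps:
K = -17/3 (K = 4*(2*(-1/3)) - 3 = 4*(-2/3) - 3 = -8/3 - 3 = -17/3 ≈ -5.6667)
-K = -1*(-17/3) = 17/3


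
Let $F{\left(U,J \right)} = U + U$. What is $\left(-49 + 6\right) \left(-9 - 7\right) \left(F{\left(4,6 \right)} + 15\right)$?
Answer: $15824$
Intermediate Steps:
$F{\left(U,J \right)} = 2 U$
$\left(-49 + 6\right) \left(-9 - 7\right) \left(F{\left(4,6 \right)} + 15\right) = \left(-49 + 6\right) \left(-9 - 7\right) \left(2 \cdot 4 + 15\right) = - 43 \left(- 16 \left(8 + 15\right)\right) = - 43 \left(\left(-16\right) 23\right) = \left(-43\right) \left(-368\right) = 15824$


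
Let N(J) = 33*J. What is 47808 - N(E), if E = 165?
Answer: 42363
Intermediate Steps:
47808 - N(E) = 47808 - 33*165 = 47808 - 1*5445 = 47808 - 5445 = 42363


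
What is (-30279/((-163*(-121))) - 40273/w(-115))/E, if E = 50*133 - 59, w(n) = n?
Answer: 34383578/649971465 ≈ 0.052900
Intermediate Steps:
E = 6591 (E = 6650 - 59 = 6591)
(-30279/((-163*(-121))) - 40273/w(-115))/E = (-30279/((-163*(-121))) - 40273/(-115))/6591 = (-30279/19723 - 40273*(-1/115))*(1/6591) = (-30279*1/19723 + 1751/5)*(1/6591) = (-30279/19723 + 1751/5)*(1/6591) = (34383578/98615)*(1/6591) = 34383578/649971465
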